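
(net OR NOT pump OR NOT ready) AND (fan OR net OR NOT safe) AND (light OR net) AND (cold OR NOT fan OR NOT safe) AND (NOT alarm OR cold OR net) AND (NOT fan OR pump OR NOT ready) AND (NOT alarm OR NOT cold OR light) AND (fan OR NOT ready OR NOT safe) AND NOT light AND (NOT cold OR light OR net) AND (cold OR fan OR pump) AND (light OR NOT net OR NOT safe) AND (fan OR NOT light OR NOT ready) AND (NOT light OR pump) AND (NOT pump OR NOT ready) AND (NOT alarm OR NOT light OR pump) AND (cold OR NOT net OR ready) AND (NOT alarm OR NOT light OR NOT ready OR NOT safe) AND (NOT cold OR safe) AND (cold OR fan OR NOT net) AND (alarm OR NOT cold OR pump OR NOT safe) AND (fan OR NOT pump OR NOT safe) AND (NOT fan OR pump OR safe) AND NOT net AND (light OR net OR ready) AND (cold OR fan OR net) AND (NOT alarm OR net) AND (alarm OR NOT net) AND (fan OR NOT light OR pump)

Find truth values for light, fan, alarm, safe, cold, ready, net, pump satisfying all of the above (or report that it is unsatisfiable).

No satisfying assignment exists.

Case light = True:
  Clause (NOT light) is falsified — contradiction.
Case light = False:
  (light OR net) forces net = True.
  Clause (NOT net) is falsified — contradiction.
Both cases fail, so the formula is unsatisfiable.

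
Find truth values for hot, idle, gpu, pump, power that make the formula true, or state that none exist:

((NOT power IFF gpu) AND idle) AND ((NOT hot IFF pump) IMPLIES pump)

hot = False, idle = True, gpu = True, pump = True, power = False

  (NOT power IFF gpu) AND idle = True
    NOT power IFF gpu = True
      NOT power = True
  (NOT hot IFF pump) IMPLIES pump = True
    NOT hot IFF pump = True
      NOT hot = True
Both conjuncts True, so the formula holds.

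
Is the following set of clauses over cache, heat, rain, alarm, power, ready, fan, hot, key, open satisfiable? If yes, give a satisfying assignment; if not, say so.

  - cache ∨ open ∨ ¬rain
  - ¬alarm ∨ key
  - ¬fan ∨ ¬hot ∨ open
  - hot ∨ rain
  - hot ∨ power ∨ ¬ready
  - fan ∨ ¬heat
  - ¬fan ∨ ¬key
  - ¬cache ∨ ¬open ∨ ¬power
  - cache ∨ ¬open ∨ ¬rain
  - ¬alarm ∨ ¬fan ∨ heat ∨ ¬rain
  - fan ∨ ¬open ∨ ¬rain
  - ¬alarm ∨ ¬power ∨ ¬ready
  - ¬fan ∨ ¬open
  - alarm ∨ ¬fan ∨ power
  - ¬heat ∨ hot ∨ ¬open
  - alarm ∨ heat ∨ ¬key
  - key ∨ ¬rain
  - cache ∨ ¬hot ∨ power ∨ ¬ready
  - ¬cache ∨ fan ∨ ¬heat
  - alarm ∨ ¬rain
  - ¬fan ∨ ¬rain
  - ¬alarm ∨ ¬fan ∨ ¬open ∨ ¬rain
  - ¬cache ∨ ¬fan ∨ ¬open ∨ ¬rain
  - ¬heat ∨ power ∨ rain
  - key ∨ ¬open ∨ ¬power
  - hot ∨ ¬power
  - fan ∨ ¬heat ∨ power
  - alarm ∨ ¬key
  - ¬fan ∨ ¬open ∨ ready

Set cache = False.
Set heat = False.
Try rain = True:
  (cache ∨ open ∨ ¬rain) forces open = True.
  clause (cache ∨ ¬open ∨ ¬rain) is falsified — backtrack.
So rain = False.
  then (hot ∨ rain) forces hot = True.
Set alarm = False.
  then (alarm ∨ heat ∨ ¬key) forces key = False.
Set power = False.
  then (alarm ∨ ¬fan ∨ power) forces fan = False.
  then (cache ∨ ¬hot ∨ power ∨ ¬ready) forces ready = False.
Set open = True.
All clauses satisfied.

cache=F; heat=F; rain=F; alarm=F; power=F; ready=F; fan=F; hot=T; key=F; open=T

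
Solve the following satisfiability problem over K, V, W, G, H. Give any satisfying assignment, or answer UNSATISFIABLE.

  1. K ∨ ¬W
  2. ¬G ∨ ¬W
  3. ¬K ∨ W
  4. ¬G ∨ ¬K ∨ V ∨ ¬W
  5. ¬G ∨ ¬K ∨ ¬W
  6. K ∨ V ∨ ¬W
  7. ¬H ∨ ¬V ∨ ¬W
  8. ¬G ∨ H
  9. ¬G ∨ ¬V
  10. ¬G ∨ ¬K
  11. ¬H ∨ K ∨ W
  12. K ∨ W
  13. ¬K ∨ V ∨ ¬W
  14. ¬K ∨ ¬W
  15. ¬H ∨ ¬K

Case K = True:
  (¬K ∨ W) forces W = True.
  Clause (¬K ∨ ¬W) is falsified — contradiction.
Case K = False:
  (K ∨ ¬W) forces W = False.
  Clause (K ∨ W) is falsified — contradiction.
Both cases fail, so the formula is unsatisfiable.

The formula is unsatisfiable.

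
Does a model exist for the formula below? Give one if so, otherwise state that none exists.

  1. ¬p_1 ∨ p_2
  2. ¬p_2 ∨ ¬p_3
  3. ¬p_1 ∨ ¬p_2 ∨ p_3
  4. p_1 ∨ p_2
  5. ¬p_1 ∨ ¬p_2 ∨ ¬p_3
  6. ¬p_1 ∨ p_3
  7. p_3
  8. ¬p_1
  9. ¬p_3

Unsatisfiable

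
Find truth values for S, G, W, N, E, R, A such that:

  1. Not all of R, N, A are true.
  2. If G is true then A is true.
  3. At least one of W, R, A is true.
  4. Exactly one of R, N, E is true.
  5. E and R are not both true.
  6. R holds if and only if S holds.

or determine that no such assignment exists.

S = True, G = True, W = True, N = False, E = False, R = True, A = True

  (1) {R, N, A}: 2/3 true — not all ✓
  (2) G=T ⇒ A: T ✓
  (3) {W, R, A}: 3 true — at least one ✓
  (4) {R, N, E}: 1 true — exactly one ✓
  (5) E=F, R=T — not both ✓
  (6) R=T, S=T — same ✓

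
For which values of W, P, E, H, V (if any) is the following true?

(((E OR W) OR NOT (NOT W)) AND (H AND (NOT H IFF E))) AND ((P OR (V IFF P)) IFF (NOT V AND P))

W: True; P: True; E: False; H: True; V: False

  ((E OR W) OR NOT (NOT W)) AND (H AND (NOT H IFF E)) = True
    (E OR W) OR NOT (NOT W) = True
      E OR W = True
      NOT (NOT W) = True
        NOT W = False
    H AND (NOT H IFF E) = True
      NOT H IFF E = True
        NOT H = False
  (P OR (V IFF P)) IFF (NOT V AND P) = True
    P OR (V IFF P) = True
      V IFF P = False
    NOT V AND P = True
      NOT V = True
Both conjuncts True, so the formula holds.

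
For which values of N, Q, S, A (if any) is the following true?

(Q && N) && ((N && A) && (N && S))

N: True, Q: True, S: True, A: True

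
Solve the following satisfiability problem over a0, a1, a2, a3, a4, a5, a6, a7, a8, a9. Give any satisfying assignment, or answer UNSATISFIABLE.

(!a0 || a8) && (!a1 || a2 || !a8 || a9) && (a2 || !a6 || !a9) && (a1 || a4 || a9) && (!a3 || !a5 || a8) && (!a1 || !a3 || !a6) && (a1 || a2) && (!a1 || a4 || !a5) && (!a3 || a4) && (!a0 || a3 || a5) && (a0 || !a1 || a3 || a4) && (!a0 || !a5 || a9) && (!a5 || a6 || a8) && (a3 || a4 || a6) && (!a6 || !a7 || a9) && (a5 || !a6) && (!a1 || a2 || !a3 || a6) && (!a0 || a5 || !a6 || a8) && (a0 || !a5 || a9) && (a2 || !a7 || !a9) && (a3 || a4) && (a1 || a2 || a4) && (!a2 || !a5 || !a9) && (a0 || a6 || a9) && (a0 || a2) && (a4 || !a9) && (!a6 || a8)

Set a0 = False.
  then (a0 || a2) forces a2 = True.
Set a1 = True.
Set a3 = False.
  then (a0 || !a1 || a3 || a4) forces a4 = True.
Set a5 = False.
  then (a5 || !a6) forces a6 = False.
  then (a0 || a6 || a9) forces a9 = True.
Set a7 = False.
Set a8 = False.
All clauses satisfied.

a0 = False, a1 = True, a2 = True, a3 = False, a4 = True, a5 = False, a6 = False, a7 = False, a8 = False, a9 = True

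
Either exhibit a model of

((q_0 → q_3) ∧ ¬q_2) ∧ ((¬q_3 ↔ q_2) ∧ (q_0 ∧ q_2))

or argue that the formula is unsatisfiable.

UNSATISFIABLE

Case q_2 = True: the conjunct ¬q_2 is False.
Case q_2 = False: the conjunct q_2 is False.
Both cases fail — unsatisfiable.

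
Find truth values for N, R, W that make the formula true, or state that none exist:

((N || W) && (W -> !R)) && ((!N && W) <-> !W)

N: True, R: False, W: True

  (N || W) && (W -> !R) = True
    N || W = True
    W -> !R = True
      !R = True
  (!N && W) <-> !W = True
    !N && W = False
      !N = False
    !W = False
Both conjuncts True, so the formula holds.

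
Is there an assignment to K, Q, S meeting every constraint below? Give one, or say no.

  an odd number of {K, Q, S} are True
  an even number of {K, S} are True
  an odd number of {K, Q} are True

K: False, Q: True, S: False

{K, Q, S}: 1 true → odd ✓
{K, S}: 0 true → even ✓
{K, Q}: 1 true → odd ✓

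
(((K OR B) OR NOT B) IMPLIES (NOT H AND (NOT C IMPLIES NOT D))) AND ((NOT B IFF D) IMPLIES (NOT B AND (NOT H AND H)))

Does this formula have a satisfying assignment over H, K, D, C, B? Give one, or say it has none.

H = False, K = False, D = False, C = False, B = False

  ((K OR B) OR NOT B) IMPLIES (NOT H AND (NOT C IMPLIES NOT D)) = True
    (K OR B) OR NOT B = True
      K OR B = False
      NOT B = True
    NOT H AND (NOT C IMPLIES NOT D) = True
      NOT H = True
      NOT C IMPLIES NOT D = True
        NOT C = True
        NOT D = True
  (NOT B IFF D) IMPLIES (NOT B AND (NOT H AND H)) = True
    NOT B IFF D = False
      NOT B = True
    NOT B AND (NOT H AND H) = False
      NOT B = True
      NOT H AND H = False
        NOT H = True
Both conjuncts True, so the formula holds.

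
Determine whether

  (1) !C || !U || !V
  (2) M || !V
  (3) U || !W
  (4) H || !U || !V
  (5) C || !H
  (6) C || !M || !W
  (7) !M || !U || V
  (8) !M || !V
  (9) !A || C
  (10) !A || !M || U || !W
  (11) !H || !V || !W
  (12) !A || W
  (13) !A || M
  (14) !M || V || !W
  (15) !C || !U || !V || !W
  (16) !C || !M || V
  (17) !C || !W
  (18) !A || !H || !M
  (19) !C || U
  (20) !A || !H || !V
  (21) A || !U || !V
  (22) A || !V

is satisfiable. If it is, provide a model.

W: False, M: False, H: False, A: False, V: False, C: False, U: False

Set W = False.
  then (!A || W) forces A = False.
  then (A || !V) forces V = False.
Set M = False.
Set H = False.
Set C = False.
Set U = False.
All clauses satisfied.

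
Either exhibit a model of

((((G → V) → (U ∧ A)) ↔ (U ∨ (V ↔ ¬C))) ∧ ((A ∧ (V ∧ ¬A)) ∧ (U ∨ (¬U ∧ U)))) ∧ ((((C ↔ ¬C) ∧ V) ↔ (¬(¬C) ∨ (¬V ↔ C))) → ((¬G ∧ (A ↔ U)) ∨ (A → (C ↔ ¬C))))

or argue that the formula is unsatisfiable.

No satisfying assignment exists.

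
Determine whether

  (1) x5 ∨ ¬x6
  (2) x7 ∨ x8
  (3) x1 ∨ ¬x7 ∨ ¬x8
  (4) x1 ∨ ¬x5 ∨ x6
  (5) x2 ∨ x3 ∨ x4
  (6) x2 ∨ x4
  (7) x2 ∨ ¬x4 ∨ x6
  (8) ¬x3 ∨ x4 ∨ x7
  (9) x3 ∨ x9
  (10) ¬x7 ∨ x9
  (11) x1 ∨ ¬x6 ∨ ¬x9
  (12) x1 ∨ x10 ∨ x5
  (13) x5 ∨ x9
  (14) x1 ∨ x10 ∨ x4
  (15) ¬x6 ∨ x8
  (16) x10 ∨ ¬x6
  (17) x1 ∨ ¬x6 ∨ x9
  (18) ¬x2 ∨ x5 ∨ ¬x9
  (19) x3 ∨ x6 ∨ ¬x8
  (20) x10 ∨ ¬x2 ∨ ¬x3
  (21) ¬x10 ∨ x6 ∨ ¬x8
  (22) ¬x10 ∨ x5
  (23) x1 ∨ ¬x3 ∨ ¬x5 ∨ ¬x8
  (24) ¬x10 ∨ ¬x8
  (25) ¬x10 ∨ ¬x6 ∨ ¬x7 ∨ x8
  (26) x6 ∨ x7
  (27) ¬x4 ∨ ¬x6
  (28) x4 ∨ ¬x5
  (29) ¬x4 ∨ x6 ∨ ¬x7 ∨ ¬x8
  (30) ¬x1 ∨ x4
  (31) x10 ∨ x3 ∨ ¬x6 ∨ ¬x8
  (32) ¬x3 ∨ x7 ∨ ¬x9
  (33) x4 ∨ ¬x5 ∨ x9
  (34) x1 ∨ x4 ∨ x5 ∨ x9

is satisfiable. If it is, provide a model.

Set x1 = True.
  then (¬x1 ∨ x4) forces x4 = True.
  then (¬x4 ∨ ¬x6) forces x6 = False.
  then (x2 ∨ ¬x4 ∨ x6) forces x2 = True.
  then (x6 ∨ x7) forces x7 = True.
  then (¬x4 ∨ x6 ∨ ¬x7 ∨ ¬x8) forces x8 = False.
  then (¬x7 ∨ x9) forces x9 = True.
  then (¬x2 ∨ x5 ∨ ¬x9) forces x5 = True.
Set x3 = False.
Set x10 = True.
All clauses satisfied.

x1 = True, x2 = True, x3 = False, x4 = True, x5 = True, x6 = False, x7 = True, x8 = False, x9 = True, x10 = True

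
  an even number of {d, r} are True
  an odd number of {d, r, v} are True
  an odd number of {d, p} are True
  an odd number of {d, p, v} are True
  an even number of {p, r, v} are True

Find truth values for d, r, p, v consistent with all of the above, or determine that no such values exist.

Unsatisfiable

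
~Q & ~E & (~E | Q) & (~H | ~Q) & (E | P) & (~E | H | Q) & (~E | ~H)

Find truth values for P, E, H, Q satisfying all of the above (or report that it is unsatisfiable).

P=T, E=F, H=T, Q=F

Unit clause (~Q) forces Q = False.
Unit clause (~E) forces E = False.
In (E | P) only P is left, so P = True.
Set H = True.
Check each clause:
  (~Q): ~Q holds.
  (~E): ~E holds.
  (~E | Q): ~E holds.
  (~H | ~Q): ~Q holds.
  (E | P): P holds.
  (~E | H | Q): ~E holds.
  (~E | ~H): ~E holds.
All clauses satisfied.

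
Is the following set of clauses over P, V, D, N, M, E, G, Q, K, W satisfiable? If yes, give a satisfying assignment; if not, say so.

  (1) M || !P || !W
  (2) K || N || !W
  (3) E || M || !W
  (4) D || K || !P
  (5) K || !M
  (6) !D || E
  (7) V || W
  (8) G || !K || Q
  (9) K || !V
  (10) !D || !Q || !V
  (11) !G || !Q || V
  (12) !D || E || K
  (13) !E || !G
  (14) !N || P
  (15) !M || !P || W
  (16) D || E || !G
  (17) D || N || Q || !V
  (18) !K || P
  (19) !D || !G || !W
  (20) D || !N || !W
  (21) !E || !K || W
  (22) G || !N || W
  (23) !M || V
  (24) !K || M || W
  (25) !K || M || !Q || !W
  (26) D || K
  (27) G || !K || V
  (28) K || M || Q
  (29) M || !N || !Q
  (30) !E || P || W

P: True, V: True, D: False, N: False, M: True, E: True, G: False, Q: True, K: True, W: True

Set P = True.
Try V = False:
  (V || W) forces W = True.
  (M || !P || !W) forces M = True.
  clause (!M || V) is falsified — backtrack.
So V = True.
  then (K || !V) forces K = True.
Set D = False.
Try N = True:
  (D || !N || !W) forces W = False.
  (!M || !P || W) forces M = False.
  clause (!K || M || W) is falsified — backtrack.
So N = False.
  then (D || N || Q || !V) forces Q = True.
Try M = False:
  (M || !P || !W) forces W = False.
  clause (!K || M || W) is falsified — backtrack.
So M = True.
  then (!M || !P || W) forces W = True.
Set E = True.
  then (!E || !G) forces G = False.
All clauses satisfied.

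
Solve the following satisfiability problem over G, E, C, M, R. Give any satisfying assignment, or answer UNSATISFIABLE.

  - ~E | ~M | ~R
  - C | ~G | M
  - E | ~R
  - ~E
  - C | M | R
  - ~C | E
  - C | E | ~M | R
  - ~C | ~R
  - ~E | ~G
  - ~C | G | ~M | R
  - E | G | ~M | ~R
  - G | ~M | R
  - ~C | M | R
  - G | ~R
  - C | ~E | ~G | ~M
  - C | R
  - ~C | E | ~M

Case E = True:
  Clause (~E) is falsified — contradiction.
Case E = False:
  (E | ~R) forces R = False.
  (~C | E) forces C = False.
  Clause (C | R) is falsified — contradiction.
Both cases fail, so the formula is unsatisfiable.

No satisfying assignment exists.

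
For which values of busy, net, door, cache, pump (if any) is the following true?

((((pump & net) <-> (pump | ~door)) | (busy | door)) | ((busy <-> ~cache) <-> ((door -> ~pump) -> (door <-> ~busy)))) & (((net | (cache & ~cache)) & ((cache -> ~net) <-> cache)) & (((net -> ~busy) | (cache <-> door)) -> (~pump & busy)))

The formula is unsatisfiable.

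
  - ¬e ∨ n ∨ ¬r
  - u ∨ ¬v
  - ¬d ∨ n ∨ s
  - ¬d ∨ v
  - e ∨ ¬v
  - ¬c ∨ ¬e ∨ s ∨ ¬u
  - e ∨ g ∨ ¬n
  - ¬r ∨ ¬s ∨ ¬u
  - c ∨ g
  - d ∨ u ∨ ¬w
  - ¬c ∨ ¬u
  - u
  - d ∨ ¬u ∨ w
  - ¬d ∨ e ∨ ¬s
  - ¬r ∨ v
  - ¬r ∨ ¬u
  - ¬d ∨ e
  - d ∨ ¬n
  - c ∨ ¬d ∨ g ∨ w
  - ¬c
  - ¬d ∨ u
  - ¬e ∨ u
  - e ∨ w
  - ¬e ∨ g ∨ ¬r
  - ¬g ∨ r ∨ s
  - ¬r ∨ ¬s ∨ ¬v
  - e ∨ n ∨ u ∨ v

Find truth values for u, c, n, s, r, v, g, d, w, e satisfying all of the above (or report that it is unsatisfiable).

u=T; c=F; n=F; s=T; r=F; v=F; g=T; d=F; w=T; e=F

Unit clause (u) forces u = True.
In (¬r ∨ ¬u) only ¬r is left, so r = False.
Unit clause (¬c) forces c = False.
In (c ∨ g) only g is left, so g = True.
In (¬g ∨ r ∨ s) only s is left, so s = True.
Set n = False.
Set v = False.
  then (¬d ∨ v) forces d = False.
  then (d ∨ ¬u ∨ w) forces w = True.
Set e = False.
All clauses satisfied.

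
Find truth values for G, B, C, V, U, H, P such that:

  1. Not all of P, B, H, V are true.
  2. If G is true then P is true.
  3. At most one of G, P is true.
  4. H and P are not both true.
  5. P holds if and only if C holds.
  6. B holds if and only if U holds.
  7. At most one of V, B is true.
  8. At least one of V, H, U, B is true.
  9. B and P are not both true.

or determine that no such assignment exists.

G = False, B = False, C = False, V = False, U = False, H = True, P = False

  (1) {P, B, H, V}: 1/4 true — not all ✓
  (2) G=F ⇒ P: vacuous ✓
  (3) {G, P}: 0 true — at most one ✓
  (4) H=T, P=F — not both ✓
  (5) P=F, C=F — same ✓
  (6) B=F, U=F — same ✓
  (7) {V, B}: 0 true — at most one ✓
  (8) {V, H, U, B}: 1 true — at least one ✓
  (9) B=F, P=F — not both ✓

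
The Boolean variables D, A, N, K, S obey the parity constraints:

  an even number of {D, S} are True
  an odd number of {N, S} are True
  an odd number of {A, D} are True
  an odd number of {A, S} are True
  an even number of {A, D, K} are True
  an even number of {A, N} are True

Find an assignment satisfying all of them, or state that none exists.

D = False, A = True, N = True, K = True, S = False

{D, S}: 0 true → even ✓
{N, S}: 1 true → odd ✓
{A, D}: 1 true → odd ✓
{A, S}: 1 true → odd ✓
{A, D, K}: 2 true → even ✓
{A, N}: 2 true → even ✓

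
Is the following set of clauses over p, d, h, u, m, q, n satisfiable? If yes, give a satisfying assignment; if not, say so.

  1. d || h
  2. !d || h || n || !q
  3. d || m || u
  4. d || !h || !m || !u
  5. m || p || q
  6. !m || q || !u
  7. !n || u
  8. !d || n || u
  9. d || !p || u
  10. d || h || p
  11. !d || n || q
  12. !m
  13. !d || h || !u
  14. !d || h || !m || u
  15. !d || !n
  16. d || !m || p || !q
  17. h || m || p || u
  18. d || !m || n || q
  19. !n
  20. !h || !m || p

p = False, d = True, h = True, u = True, m = False, q = True, n = False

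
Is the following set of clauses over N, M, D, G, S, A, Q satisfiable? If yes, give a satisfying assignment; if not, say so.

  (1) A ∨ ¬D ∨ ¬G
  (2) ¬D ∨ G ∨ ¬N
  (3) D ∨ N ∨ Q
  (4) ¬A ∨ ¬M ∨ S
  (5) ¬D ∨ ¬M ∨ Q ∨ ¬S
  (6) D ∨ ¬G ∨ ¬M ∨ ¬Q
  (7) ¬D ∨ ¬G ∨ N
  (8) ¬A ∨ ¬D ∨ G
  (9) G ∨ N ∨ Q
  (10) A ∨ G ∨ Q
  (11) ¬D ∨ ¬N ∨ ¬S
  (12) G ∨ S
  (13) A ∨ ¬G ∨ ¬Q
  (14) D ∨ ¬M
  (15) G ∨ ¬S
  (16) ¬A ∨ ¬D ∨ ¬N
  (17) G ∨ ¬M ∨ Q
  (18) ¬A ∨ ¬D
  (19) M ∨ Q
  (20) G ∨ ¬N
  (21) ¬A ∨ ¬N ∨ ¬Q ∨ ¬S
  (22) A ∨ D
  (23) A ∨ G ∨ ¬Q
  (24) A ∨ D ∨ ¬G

N = True; M = False; D = False; G = True; S = False; A = True; Q = True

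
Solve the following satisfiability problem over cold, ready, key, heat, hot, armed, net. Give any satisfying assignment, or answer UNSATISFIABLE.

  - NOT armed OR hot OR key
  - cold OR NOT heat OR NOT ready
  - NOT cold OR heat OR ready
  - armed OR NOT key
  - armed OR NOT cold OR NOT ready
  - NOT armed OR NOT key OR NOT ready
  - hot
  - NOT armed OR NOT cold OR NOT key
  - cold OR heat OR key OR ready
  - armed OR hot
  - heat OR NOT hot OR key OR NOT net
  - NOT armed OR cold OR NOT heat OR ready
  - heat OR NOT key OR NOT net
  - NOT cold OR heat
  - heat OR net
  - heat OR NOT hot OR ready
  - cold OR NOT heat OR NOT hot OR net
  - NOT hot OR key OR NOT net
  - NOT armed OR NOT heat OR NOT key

cold = True, ready = False, key = False, heat = True, hot = True, armed = False, net = False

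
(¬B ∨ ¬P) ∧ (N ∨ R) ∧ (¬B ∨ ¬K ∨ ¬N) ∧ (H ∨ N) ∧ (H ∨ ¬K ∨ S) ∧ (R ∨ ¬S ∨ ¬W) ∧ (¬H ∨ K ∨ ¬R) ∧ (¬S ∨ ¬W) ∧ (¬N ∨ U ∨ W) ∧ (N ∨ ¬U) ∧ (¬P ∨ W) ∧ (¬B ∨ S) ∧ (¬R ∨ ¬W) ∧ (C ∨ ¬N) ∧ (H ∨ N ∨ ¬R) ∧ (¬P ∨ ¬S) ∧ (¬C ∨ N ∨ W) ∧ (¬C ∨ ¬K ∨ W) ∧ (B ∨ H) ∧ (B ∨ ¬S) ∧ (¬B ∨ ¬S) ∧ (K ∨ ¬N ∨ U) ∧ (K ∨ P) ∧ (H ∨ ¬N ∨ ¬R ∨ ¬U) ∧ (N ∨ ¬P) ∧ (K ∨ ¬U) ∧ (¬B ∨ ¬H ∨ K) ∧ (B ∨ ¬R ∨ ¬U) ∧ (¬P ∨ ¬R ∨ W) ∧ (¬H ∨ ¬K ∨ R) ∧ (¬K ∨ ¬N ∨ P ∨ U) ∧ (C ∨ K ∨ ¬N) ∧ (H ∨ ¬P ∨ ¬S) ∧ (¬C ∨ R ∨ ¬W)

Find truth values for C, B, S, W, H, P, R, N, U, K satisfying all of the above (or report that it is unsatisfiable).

Set C = False.
  then (C ∨ ¬N) forces N = False.
  then (N ∨ ¬P) forces P = False.
  then (N ∨ R) forces R = True.
  then (H ∨ N) forces H = True.
  then (¬H ∨ K ∨ ¬R) forces K = True.
  then (N ∨ ¬U) forces U = False.
  then (¬R ∨ ¬W) forces W = False.
Try B = True:
  (¬B ∨ S) forces S = True.
  clause (¬B ∨ ¬S) is falsified — backtrack.
So B = False.
  then (B ∨ ¬S) forces S = False.
All clauses satisfied.

C = False, B = False, S = False, W = False, H = True, P = False, R = True, N = False, U = False, K = True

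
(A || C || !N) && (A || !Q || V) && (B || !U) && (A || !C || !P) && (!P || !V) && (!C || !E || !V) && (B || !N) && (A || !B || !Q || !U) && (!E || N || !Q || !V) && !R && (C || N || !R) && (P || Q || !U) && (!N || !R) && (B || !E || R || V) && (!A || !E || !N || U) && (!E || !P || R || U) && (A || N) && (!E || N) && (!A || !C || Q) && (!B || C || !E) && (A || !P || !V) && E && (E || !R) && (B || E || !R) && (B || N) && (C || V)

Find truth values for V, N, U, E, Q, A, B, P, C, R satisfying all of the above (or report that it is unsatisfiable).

V = False, N = True, U = True, E = True, Q = True, A = True, B = True, P = False, C = True, R = False

Unit clause (!R) forces R = False.
Unit clause (E) forces E = True.
In (!E || N) only N is left, so N = True.
In (B || !N) only B is left, so B = True.
In (!B || C || !E) only C is left, so C = True.
In (!C || !E || !V) only !V is left, so V = False.
Set U = True.
Try Q = False:
  (P || Q || !U) forces P = True.
  (A || !C || !P) forces A = True.
  clause (!A || !C || Q) is falsified — backtrack.
So Q = True.
  then (A || !Q || V) forces A = True.
Set P = False.
All clauses satisfied.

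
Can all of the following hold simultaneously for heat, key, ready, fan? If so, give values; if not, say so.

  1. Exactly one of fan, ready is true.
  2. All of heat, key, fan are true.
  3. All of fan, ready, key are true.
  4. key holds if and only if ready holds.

Case ready = True:
  (1) with ready=T forces fan = False.
  Constraint (2) is violated (fan=F) — contradiction.
Case ready = False:
  Constraint (3) is violated (ready=F) — contradiction.
Both cases fail — unsatisfiable.

The formula is unsatisfiable.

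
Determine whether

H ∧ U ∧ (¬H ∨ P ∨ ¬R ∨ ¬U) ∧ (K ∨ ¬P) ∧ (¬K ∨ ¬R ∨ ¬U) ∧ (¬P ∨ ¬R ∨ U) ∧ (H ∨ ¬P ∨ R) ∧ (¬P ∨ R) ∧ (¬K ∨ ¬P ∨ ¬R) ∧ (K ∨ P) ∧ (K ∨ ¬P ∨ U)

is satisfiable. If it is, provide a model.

Unit clause (H) forces H = True.
Unit clause (U) forces U = True.
Try K = False:
  (K ∨ ¬P) forces P = False.
  clause (K ∨ P) is falsified — backtrack.
So K = True.
  then (¬K ∨ ¬R ∨ ¬U) forces R = False.
  then (¬P ∨ R) forces P = False.
All clauses satisfied.

K = True, H = True, U = True, R = False, P = False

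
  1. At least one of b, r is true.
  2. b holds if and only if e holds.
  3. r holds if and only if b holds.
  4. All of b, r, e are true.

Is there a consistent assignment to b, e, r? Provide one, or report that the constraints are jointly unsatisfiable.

b = True, e = True, r = True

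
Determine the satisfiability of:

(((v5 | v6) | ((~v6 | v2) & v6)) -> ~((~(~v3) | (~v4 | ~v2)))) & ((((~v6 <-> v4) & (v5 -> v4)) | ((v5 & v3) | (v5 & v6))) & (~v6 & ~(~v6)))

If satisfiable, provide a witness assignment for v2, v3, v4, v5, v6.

Unsatisfiable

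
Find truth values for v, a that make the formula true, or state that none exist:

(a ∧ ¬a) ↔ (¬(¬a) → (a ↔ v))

v: False, a: True

  (a ∧ ¬a) ↔ (¬(¬a) → (a ↔ v)) = True
    a ∧ ¬a = False
      ¬a = False
    ¬(¬a) → (a ↔ v) = False
      ¬(¬a) = True
        ¬a = False
      a ↔ v = False
The formula evaluates to True.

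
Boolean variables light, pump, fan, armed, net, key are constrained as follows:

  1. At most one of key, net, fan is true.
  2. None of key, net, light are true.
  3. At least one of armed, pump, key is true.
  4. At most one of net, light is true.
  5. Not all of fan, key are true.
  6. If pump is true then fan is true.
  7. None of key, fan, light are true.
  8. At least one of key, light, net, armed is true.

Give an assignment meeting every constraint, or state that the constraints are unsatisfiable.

light = False, pump = False, fan = False, armed = True, net = False, key = False

  (1) {key, net, fan}: 0 true — at most one ✓
  (2) {key, net, light}: 0 true — none ✓
  (3) {armed, pump, key}: 1 true — at least one ✓
  (4) {net, light}: 0 true — at most one ✓
  (5) {fan, key}: 0/2 true — not all ✓
  (6) pump=F ⇒ fan: vacuous ✓
  (7) {key, fan, light}: 0 true — none ✓
  (8) {key, light, net, armed}: 1 true — at least one ✓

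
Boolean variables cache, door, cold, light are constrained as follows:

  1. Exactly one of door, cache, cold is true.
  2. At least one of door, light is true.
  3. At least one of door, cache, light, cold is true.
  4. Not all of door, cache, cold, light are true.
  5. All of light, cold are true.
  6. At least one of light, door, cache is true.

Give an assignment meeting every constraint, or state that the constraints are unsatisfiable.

cache=F; door=F; cold=T; light=T

  (1) {door, cache, cold}: 1 true — exactly one ✓
  (2) {door, light}: 1 true — at least one ✓
  (3) {door, cache, light, cold}: 2 true — at least one ✓
  (4) {door, cache, cold, light}: 2/4 true — not all ✓
  (5) {light, cold}: all 2 true ✓
  (6) {light, door, cache}: 1 true — at least one ✓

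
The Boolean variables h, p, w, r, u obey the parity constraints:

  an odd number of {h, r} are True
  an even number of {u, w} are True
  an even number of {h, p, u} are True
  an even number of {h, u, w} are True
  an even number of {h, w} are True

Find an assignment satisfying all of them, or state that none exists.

h: False, p: False, w: False, r: True, u: False

{h, r}: 1 true → odd ✓
{u, w}: 0 true → even ✓
{h, p, u}: 0 true → even ✓
{h, u, w}: 0 true → even ✓
{h, w}: 0 true → even ✓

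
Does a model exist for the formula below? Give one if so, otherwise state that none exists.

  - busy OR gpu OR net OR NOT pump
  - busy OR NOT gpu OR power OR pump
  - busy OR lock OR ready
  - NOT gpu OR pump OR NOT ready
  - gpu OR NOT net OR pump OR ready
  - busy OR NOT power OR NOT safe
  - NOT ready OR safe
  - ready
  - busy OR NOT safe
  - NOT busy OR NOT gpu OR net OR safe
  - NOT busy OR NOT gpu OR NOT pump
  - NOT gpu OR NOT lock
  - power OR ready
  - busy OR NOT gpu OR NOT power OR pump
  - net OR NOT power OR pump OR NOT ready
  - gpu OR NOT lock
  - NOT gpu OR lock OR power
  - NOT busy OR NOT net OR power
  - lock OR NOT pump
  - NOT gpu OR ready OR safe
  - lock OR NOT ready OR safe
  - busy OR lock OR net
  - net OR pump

Unit clause (ready) forces ready = True.
In (NOT ready OR safe) only safe is left, so safe = True.
In (busy OR NOT safe) only busy is left, so busy = True.
Try net = False:
  (net OR pump) forces pump = True.
  (NOT busy OR NOT gpu OR NOT pump) forces gpu = False.
  (gpu OR NOT lock) forces lock = False.
  clause (lock OR NOT pump) is falsified — backtrack.
So net = True.
  then (NOT busy OR NOT net OR power) forces power = True.
Set pump = False.
  then (NOT gpu OR pump OR NOT ready) forces gpu = False.
  then (gpu OR NOT lock) forces lock = False.
All clauses satisfied.

net = True, safe = True, pump = False, lock = False, busy = True, power = True, gpu = False, ready = True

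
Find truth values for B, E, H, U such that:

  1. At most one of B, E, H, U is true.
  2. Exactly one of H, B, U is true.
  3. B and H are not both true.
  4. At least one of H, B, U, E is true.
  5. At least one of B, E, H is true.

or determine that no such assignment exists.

B: False; E: False; H: True; U: False

  (1) {B, E, H, U}: 1 true — at most one ✓
  (2) {H, B, U}: 1 true — exactly one ✓
  (3) B=F, H=T — not both ✓
  (4) {H, B, U, E}: 1 true — at least one ✓
  (5) {B, E, H}: 1 true — at least one ✓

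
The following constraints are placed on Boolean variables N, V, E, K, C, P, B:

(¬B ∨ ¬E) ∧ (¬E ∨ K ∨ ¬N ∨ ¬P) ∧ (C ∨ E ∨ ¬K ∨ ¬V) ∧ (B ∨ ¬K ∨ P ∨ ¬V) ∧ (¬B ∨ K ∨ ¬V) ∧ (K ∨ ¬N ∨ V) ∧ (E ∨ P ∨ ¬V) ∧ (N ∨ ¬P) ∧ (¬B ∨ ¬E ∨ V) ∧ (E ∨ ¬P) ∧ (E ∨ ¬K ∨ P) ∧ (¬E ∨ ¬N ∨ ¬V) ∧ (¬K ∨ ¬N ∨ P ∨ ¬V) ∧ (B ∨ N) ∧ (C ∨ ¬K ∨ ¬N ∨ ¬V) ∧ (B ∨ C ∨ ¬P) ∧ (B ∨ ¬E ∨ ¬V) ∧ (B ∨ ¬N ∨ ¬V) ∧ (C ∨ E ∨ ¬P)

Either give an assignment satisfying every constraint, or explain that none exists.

Set N = True.
Set V = False.
  then (K ∨ ¬N ∨ V) forces K = True.
Try E = False:
  (E ∨ ¬P) forces P = False.
  clause (E ∨ ¬K ∨ P) is falsified — backtrack.
So E = True.
  then (¬B ∨ ¬E) forces B = False.
Set C = True.
Set P = True.
All clauses satisfied.

N=T, V=F, E=T, K=T, C=T, P=T, B=F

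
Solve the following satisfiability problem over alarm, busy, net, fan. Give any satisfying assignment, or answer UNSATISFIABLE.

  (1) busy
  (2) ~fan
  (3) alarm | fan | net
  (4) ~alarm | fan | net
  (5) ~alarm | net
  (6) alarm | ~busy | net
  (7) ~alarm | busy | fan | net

Unit clause (busy) forces busy = True.
Unit clause (~fan) forces fan = False.
Set alarm = True.
  then (~alarm | fan | net) forces net = True.
Check each clause:
  (busy): busy holds.
  (~fan): ~fan holds.
  (alarm | fan | net): alarm holds.
  (~alarm | fan | net): net holds.
  (~alarm | net): net holds.
  (alarm | ~busy | net): alarm holds.
  (~alarm | busy | fan | net): busy holds.
All clauses satisfied.

alarm: True, busy: True, net: True, fan: False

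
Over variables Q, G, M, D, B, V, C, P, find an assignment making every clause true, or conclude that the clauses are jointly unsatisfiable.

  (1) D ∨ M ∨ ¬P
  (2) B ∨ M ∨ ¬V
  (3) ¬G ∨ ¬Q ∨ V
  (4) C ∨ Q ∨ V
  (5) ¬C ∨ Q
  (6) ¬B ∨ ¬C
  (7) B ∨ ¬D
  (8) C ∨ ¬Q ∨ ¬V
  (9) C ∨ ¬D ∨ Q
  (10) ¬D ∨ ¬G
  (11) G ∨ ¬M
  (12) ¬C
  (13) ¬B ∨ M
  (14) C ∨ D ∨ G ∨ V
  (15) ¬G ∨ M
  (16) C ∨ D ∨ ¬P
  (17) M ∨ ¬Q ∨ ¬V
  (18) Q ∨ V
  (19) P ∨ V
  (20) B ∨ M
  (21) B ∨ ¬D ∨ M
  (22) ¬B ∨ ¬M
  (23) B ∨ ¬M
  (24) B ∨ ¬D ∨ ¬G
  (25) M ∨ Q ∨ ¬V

Unsatisfiable — no assignment works.

Case B = True:
  (¬B ∨ ¬C) forces C = False.
  (¬B ∨ M) forces M = True.
  Clause (¬B ∨ ¬M) is falsified — contradiction.
Case B = False:
  (B ∨ ¬D) forces D = False.
  (¬C) forces C = False.
  (C ∨ D ∨ ¬P) forces P = False.
  (P ∨ V) forces V = True.
  (B ∨ M ∨ ¬V) forces M = True.
  Clause (B ∨ ¬M) is falsified — contradiction.
Both cases fail, so the formula is unsatisfiable.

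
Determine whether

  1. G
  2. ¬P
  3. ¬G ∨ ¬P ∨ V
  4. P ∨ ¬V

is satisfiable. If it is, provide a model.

Unit clause (G) forces G = True.
Unit clause (¬P) forces P = False.
In (P ∨ ¬V) only ¬V is left, so V = False.
Check each clause:
  (G): G holds.
  (¬P): ¬P holds.
  (¬G ∨ ¬P ∨ V): ¬P holds.
  (P ∨ ¬V): ¬V holds.
All clauses satisfied.

G: True, P: False, V: False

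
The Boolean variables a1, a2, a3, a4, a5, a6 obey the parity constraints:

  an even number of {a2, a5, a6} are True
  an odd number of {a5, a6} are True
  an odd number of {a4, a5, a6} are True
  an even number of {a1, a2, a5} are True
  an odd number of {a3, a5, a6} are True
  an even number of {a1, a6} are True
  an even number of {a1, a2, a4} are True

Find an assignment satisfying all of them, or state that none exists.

a1 = True, a2 = True, a3 = False, a4 = False, a5 = False, a6 = True

{a2, a5, a6}: 2 true → even ✓
{a5, a6}: 1 true → odd ✓
{a4, a5, a6}: 1 true → odd ✓
{a1, a2, a5}: 2 true → even ✓
{a3, a5, a6}: 1 true → odd ✓
{a1, a6}: 2 true → even ✓
{a1, a2, a4}: 2 true → even ✓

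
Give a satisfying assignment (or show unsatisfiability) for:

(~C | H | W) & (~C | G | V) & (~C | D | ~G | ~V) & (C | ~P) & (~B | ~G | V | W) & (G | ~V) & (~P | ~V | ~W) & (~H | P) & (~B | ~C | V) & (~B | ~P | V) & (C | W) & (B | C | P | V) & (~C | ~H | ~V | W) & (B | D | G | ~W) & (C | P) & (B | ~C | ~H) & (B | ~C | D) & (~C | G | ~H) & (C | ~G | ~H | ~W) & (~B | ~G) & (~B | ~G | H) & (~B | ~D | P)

Try G = False:
  (G | ~V) forces V = False.
  (~C | G | V) forces C = False.
  (C | ~P) forces P = False.
  clause (C | P) is falsified — backtrack.
So G = True.
  then (~B | ~G) forces B = False.
Set P = True.
  then (C | ~P) forces C = True.
  then (B | ~C | ~H) forces H = False.
  then (B | ~C | D) forces D = True.
  then (~C | H | W) forces W = True.
  then (~P | ~V | ~W) forces V = False.
All clauses satisfied.

G=T; P=T; D=T; H=F; B=F; V=F; W=T; C=T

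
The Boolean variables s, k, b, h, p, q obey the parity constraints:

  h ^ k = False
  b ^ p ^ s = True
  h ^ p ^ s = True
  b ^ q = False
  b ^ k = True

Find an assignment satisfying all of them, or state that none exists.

Adding constraints 1, 2, 3, 5 mod 2: every variable appears an even number of times on the left, so the left side is 0.
But the right sides sum to 1 (mod 2). 0 ≠ 1 — the system is inconsistent.

No satisfying assignment exists.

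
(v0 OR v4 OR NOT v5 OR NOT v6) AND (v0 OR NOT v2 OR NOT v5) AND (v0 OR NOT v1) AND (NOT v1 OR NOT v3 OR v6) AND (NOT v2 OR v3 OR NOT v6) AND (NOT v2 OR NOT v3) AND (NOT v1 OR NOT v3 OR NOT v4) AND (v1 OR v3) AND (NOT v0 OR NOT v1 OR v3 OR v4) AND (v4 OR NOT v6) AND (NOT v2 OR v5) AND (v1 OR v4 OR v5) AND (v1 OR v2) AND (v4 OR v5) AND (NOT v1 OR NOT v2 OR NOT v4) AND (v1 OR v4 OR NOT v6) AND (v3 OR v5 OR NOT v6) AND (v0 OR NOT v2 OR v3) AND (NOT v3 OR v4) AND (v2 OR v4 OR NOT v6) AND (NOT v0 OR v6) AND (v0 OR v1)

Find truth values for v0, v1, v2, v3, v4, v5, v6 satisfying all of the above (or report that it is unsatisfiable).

Set v0 = True.
  then (NOT v0 OR v6) forces v6 = True.
  then (v4 OR NOT v6) forces v4 = True.
Try v1 = False:
  (v1 OR v3) forces v3 = True.
  (NOT v2 OR NOT v3) forces v2 = False.
  clause (v1 OR v2) is falsified — backtrack.
So v1 = True.
  then (NOT v1 OR NOT v3 OR NOT v4) forces v3 = False.
  then (NOT v1 OR NOT v2 OR NOT v4) forces v2 = False.
  then (v3 OR v5 OR NOT v6) forces v5 = True.
All clauses satisfied.

v0 = True, v1 = True, v2 = False, v3 = False, v4 = True, v5 = True, v6 = True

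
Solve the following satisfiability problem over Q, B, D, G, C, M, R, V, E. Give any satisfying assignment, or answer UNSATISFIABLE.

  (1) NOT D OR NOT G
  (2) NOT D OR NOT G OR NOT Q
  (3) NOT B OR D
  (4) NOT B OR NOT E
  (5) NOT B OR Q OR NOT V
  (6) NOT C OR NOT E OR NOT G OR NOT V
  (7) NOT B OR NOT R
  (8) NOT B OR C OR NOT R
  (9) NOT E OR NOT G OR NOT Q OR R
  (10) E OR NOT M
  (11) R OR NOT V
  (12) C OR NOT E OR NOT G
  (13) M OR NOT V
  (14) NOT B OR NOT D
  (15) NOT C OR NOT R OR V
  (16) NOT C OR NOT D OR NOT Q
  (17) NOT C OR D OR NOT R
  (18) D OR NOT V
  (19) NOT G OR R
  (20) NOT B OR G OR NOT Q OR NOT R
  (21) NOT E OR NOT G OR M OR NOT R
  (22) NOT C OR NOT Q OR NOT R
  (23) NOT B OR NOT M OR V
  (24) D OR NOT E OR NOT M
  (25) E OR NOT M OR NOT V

Q: True; B: False; D: True; G: False; C: False; M: True; R: True; V: True; E: True

Set Q = True.
Try B = True:
  (NOT B OR D) forces D = True.
  clause (NOT B OR NOT D) is falsified — backtrack.
So B = False.
Set D = True.
  then (NOT D OR NOT G) forces G = False.
  then (NOT C OR NOT D OR NOT Q) forces C = False.
Set M = True.
  then (E OR NOT M) forces E = True.
Set R = True.
Set V = True.
All clauses satisfied.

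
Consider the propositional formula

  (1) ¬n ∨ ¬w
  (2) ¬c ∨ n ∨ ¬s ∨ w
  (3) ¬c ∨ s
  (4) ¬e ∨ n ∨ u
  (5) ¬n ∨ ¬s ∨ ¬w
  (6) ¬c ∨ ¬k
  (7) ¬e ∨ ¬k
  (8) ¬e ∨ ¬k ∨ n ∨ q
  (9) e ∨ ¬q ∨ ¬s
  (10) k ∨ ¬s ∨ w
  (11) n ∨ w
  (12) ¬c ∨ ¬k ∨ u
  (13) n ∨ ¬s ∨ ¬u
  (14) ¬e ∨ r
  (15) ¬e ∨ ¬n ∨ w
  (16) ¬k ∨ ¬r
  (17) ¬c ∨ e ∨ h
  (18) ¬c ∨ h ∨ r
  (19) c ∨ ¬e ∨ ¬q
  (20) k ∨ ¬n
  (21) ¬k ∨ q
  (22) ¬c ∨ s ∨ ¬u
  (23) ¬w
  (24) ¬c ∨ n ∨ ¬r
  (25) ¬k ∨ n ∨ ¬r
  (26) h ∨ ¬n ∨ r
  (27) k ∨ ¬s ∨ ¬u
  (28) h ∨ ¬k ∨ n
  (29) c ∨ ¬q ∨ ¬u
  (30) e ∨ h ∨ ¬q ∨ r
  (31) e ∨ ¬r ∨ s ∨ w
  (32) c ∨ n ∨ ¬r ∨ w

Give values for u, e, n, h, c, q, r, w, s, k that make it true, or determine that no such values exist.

u: False; e: False; n: True; h: True; c: False; q: True; r: False; w: False; s: False; k: True

Unit clause (¬w) forces w = False.
In (n ∨ w) only n is left, so n = True.
In (¬e ∨ ¬n ∨ w) only ¬e is left, so e = False.
In (k ∨ ¬n) only k is left, so k = True.
In (¬k ∨ q) only q is left, so q = True.
In (¬c ∨ ¬k) only ¬c is left, so c = False.
In (e ∨ ¬q ∨ ¬s) only ¬s is left, so s = False.
In (¬k ∨ ¬r) only ¬r is left, so r = False.
In (h ∨ ¬n ∨ r) only h is left, so h = True.
In (c ∨ ¬q ∨ ¬u) only ¬u is left, so u = False.
All clauses satisfied.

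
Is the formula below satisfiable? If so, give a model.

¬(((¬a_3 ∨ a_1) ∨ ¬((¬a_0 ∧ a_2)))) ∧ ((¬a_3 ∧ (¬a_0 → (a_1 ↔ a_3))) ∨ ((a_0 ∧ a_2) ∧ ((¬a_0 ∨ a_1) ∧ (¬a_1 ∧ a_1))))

UNSATISFIABLE

Case a_0 = True: the conjunct ¬(((¬a_3 ∨ a_1) ∨ ¬((¬a_0 ∧ a_2)))) becomes ¬(((¬a_3 ∨ a_1) ∨ True)) = False.
Case a_0 = False: the formula simplifies to ¬(((¬a_3 ∨ a_1) ∨ ¬a_2)) ∧ (¬a_3 ∧ (a_1 ↔ a_3)).
  a_3 = True: the conjunct ¬a_3 is False.
  a_3 = False: the conjunct ¬(((¬a_3 ∨ a_1) ∨ ¬a_2)) becomes ¬((True ∨ ¬a_2)) = False.
Both cases fail — unsatisfiable.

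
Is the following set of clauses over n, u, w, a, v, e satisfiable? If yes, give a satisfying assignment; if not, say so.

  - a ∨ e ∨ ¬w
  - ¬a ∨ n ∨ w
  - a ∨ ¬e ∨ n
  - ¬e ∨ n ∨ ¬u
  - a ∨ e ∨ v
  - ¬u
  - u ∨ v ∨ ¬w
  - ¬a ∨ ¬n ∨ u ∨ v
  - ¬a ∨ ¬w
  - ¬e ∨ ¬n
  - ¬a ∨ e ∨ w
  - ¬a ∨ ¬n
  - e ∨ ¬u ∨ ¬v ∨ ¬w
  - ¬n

n = False, u = False, w = False, a = False, v = True, e = False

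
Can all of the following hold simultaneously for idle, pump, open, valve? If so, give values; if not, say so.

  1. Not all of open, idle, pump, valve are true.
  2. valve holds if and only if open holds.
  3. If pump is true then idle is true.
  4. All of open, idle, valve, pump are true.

The formula is unsatisfiable.

Case pump = True:
  (3) with pump=T forces idle = True.
  (4) forces open = True.
  (1) with open=T, idle=T, pump=T forces valve = False.
  Constraint (2) is violated (valve=F, open=T) — contradiction.
Case pump = False:
  Constraint (4) is violated (pump=F) — contradiction.
Both cases fail — unsatisfiable.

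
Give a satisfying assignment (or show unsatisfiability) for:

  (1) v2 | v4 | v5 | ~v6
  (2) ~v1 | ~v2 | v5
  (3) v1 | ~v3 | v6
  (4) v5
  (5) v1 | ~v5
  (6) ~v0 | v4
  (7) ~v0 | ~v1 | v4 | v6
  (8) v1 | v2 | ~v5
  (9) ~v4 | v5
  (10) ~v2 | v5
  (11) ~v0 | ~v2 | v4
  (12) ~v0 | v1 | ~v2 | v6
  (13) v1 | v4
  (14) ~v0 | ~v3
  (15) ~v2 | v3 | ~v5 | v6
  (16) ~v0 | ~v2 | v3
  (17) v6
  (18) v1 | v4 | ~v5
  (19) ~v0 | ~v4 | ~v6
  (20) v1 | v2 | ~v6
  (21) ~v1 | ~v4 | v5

Unit clause (v5) forces v5 = True.
In (v1 | ~v5) only v1 is left, so v1 = True.
Unit clause (v6) forces v6 = True.
Try v0 = True:
  (~v0 | v4) forces v4 = True.
  clause (~v0 | ~v4 | ~v6) is falsified — backtrack.
So v0 = False.
Set v2 = True.
Set v3 = False.
Set v4 = True.
All clauses satisfied.

v0 = False, v1 = True, v2 = True, v3 = False, v4 = True, v5 = True, v6 = True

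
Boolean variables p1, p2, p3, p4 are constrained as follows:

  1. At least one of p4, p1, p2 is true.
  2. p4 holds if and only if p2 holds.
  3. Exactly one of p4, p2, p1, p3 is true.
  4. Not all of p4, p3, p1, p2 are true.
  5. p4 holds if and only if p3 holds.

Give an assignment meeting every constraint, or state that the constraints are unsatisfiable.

p1=T, p2=F, p3=F, p4=F

  (1) {p4, p1, p2}: 1 true — at least one ✓
  (2) p4=F, p2=F — same ✓
  (3) {p4, p2, p1, p3}: 1 true — exactly one ✓
  (4) {p4, p3, p1, p2}: 1/4 true — not all ✓
  (5) p4=F, p3=F — same ✓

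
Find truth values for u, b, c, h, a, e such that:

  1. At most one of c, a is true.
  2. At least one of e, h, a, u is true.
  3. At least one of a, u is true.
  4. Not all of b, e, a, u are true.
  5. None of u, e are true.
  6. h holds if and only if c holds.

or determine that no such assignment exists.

u=F; b=T; c=F; h=F; a=T; e=F

  (1) {c, a}: 1 true — at most one ✓
  (2) {e, h, a, u}: 1 true — at least one ✓
  (3) {a, u}: 1 true — at least one ✓
  (4) {b, e, a, u}: 2/4 true — not all ✓
  (5) {u, e}: 0 true — none ✓
  (6) h=F, c=F — same ✓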